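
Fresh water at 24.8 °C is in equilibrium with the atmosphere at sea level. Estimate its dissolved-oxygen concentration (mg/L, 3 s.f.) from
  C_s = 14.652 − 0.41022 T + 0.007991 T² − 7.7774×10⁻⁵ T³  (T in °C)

C_s = 14.652 − 0.41022×24.8 + 0.007991×24.8² − 7.7774×10⁻⁵×24.8³ = 8.207 mg/L.

C_s ≈ 8.21 mg/L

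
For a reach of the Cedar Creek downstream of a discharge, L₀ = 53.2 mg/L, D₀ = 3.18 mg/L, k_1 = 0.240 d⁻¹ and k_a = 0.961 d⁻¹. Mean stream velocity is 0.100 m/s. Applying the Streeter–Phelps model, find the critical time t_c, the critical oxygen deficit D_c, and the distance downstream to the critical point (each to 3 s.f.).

t_c ≈ 1.65 d; D_c ≈ 8.94 mg/L; x_c ≈ 14.3 km

With k_a/k_1 = 4.004 and 1 − D₀(k_a−k_1)/(k_1 L₀) = 0.8204,
t_c = ln(4.004 × 0.8204) / (0.961 − 0.240) = ln(3.285) / 0.7210 = 1.189/0.7210 = 1.650 d.
L(t_c) = L₀ e^(−k_1 t_c) = 53.2 × 0.6731 = 35.81 mg/L, and at the critical point k_a D_c = k_1 L, so D_c = (0.240/0.961) × 35.81 = 8.942 mg/L.
x_c = v t_c = 0.100 m/s × 1.650 d × 86400 s/d = 14250 m ≈ 14.3 km.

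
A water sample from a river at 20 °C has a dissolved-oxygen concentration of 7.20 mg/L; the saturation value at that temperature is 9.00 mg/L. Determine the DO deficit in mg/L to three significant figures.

D ≈ 1.80 mg/L

D = C_s − C = 9.00 − 7.20 = 1.80 mg/L.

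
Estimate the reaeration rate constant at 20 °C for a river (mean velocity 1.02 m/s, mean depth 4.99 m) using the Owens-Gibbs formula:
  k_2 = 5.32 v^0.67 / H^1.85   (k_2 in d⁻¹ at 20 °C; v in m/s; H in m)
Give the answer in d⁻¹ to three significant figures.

k_2 = 5.32 × 1.02^0.67 / 4.99^1.85 = 5.32 × 1.013 / 19.57 = 0.2755 d⁻¹.

k_2 ≈ 0.276 d⁻¹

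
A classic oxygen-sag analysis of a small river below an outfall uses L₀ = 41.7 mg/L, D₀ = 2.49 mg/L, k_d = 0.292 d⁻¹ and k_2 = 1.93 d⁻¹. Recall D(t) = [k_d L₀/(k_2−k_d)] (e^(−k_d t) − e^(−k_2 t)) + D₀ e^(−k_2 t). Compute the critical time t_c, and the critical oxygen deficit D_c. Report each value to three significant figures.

With k_2/k_d = 6.610 and 1 − D₀(k_2−k_d)/(k_d L₀) = 0.6650,
t_c = ln(6.610 × 0.6650) / (1.93 − 0.292) = ln(4.396) / 1.638 = 1.481/1.638 = 0.9039 d.
L(t_c) = L₀ e^(−k_d t_c) = 41.7 × 0.7680 = 32.03 mg/L, and at the critical point k_2 D_c = k_d L, so D_c = (0.292/1.93) × 32.03 = 4.845 mg/L.

t_c ≈ 0.904 d; D_c ≈ 4.85 mg/L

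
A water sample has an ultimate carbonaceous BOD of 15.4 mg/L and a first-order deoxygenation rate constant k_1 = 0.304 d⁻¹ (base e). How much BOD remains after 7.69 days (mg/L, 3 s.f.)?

L ≈ 1.49 mg/L

L_t = L₀ e^(−k_1 t) = 15.4 × e^(−0.304×7.69) = 15.4 × 0.09654 = 1.487 mg/L.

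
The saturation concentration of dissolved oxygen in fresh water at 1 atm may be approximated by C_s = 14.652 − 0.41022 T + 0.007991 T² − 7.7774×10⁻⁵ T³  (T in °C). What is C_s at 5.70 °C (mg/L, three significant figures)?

C_s ≈ 12.6 mg/L

C_s = 14.652 − 0.41022×5.70 + 0.007991×5.70² − 7.7774×10⁻⁵×5.70³ = 12.56 mg/L.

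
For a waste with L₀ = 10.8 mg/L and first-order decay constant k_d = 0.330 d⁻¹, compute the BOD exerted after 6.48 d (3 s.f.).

y_t = L₀(1 − e^(−k_d t)) = 10.8 × (1 − e^(−0.330×6.48))
= 10.8 × (1 − 0.1178) = 10.8 × 0.8822 = 9.527 mg/L.

y ≈ 9.53 mg/L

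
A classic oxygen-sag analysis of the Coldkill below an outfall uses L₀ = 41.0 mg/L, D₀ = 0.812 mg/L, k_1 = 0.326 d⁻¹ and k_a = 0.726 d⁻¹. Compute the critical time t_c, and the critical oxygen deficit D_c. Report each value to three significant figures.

t_c = [1/(k_a−k_1)] ln[(k_a/k_1)(1 − D₀(k_a−k_1)/(k_1 L₀))]
= [1/(0.726−0.326)] ln[(0.726/0.326)(1 − 0.812×0.4000/(0.326×41.0))]
= (1/0.4000) ln[2.227 × 0.9757] = 2.500 × ln(2.173) = 2.500 × 0.7761 = 1.940 d.
L(t_c) = L₀ e^(−k_1 t_c) = 41.0 × 0.5313 = 21.78 mg/L, and at the critical point k_a D_c = k_1 L, so D_c = (0.326/0.726) × 21.78 = 9.781 mg/L.

t_c ≈ 1.94 d; D_c ≈ 9.78 mg/L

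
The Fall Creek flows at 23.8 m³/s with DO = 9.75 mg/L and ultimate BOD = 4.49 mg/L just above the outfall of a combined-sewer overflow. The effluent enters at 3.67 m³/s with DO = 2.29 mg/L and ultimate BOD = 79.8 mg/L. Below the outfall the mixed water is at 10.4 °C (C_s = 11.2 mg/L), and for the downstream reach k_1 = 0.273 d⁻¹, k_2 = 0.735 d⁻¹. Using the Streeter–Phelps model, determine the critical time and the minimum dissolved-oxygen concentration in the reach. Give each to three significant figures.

t_c ≈ 1.42 d; minimum DO ≈ 7.53 mg/L

Mixed DO = (23.8×9.75 + 3.67×2.29)/(23.8+3.67) = 240.5/27.47 = 8.753 mg/L.
Mixed L₀ = (23.8×4.49 + 3.67×79.8)/(27.47) = 399.7/27.47 = 14.55 mg/L.
Initial deficit D₀ = C_s − DO₀ = 11.2 − 8.753 = 2.447 mg/L.
t_c = (1/0.4620) ln[(0.735/0.273)(1 − 2.447×0.4620/(0.273×14.55))] = 2.165 × ln(1.926) = 1.419 d.
D_c = (0.273/0.735) × 14.55 × e^(−0.273×1.419) = 0.3714 × 14.55 × 0.6788 = 3.669 mg/L.
Minimum DO = 11.2 − 3.669 = 7.531 mg/L.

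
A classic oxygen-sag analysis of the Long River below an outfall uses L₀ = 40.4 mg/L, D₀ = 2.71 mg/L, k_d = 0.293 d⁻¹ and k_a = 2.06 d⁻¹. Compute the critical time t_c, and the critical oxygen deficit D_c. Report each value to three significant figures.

With k_a/k_d = 7.031 and 1 − D₀(k_a−k_d)/(k_d L₀) = 0.5955,
t_c = ln(7.031 × 0.5955) / (2.06 − 0.293) = ln(4.187) / 1.767 = 1.432/1.767 = 0.8103 d.
D_c = (k_d/k_a) L₀ e^(−k_d t_c) = (0.293/2.06) × 40.4 × e^(−0.293×0.8103) = 0.1422 × 40.4 × 0.7887 = 4.532 mg/L.

t_c ≈ 0.810 d; D_c ≈ 4.53 mg/L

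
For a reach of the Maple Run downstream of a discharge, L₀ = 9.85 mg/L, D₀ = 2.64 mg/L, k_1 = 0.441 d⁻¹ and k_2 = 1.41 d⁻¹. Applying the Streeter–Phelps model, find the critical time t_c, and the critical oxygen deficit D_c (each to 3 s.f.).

t_c ≈ 0.282 d; D_c ≈ 2.72 mg/L

At the critical point dD/dt = 0, so k_1 L₀ e^(−k_1 t) = k_2 D. Substituting D(t) from the Streeter–Phelps equation and solving for t gives
t_c = ln[(k_2/k_1)(1 − D₀(k_2−k_1)/(k_1 L₀))] / (k_2−k_1).
Here k_2−k_1 = 0.9690 d⁻¹ and 1 − D₀(k_2−k_1)/(k_1 L₀) = 1 − 2.64×0.9690/(0.441×9.85) = 0.4111, so
t_c = ln(3.197 × 0.4111) / 0.9690 = 0.2733 / 0.9690 = 0.2821 d.
L(t_c) = L₀ e^(−k_1 t_c) = 9.85 × 0.8830 = 8.698 mg/L, and at the critical point k_2 D_c = k_1 L, so D_c = (0.441/1.41) × 8.698 = 2.720 mg/L.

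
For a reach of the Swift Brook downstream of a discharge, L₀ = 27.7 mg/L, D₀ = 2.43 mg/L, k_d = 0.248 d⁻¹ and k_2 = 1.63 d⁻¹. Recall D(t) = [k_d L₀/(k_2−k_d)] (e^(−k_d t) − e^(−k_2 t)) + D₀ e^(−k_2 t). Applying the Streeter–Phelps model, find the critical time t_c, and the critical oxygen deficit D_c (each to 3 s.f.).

At the critical point dD/dt = 0, so k_d L₀ e^(−k_d t) = k_2 D. Substituting D(t) from the Streeter–Phelps equation and solving for t gives
t_c = ln[(k_2/k_d)(1 − D₀(k_2−k_d)/(k_d L₀))] / (k_2−k_d).
Here k_2−k_d = 1.382 d⁻¹ and 1 − D₀(k_2−k_d)/(k_d L₀) = 1 − 2.43×1.382/(0.248×27.7) = 0.5111, so
t_c = ln(6.573 × 0.5111) / 1.382 = 1.212 / 1.382 = 0.8768 d.
D_c = (k_d/k_2) L₀ e^(−k_d t_c) = (0.248/1.63) × 27.7 × e^(−0.248×0.8768) = 0.1521 × 27.7 × 0.8046 = 3.391 mg/L.

t_c ≈ 0.877 d; D_c ≈ 3.39 mg/L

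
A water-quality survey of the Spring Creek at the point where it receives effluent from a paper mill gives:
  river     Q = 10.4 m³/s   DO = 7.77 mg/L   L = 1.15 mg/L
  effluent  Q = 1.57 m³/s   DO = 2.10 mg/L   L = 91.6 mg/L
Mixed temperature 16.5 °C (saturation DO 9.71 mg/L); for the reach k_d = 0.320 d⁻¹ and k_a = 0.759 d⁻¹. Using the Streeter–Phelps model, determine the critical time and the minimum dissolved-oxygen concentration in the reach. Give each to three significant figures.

Mixed DO = (10.4×7.77 + 1.57×2.10)/(10.4+1.57) = 84.10/11.97 = 7.026 mg/L.
Mixed L₀ = (10.4×1.15 + 1.57×91.6)/(11.97) = 155.8/11.97 = 13.01 mg/L.
Initial deficit D₀ = C_s − DO₀ = 9.71 − 7.026 = 2.684 mg/L.
t_c = (1/0.4390) ln[(0.759/0.320)(1 − 2.684×0.4390/(0.320×13.01))] = 2.278 × ln(1.701) = 1.210 d.
D_c = (0.320/0.759) × 13.01 × e^(−0.320×1.210) = 0.4216 × 13.01 × 0.6790 = 3.725 mg/L.
Minimum DO = 9.71 − 3.725 = 5.985 mg/L.

t_c ≈ 1.21 d; minimum DO ≈ 5.98 mg/L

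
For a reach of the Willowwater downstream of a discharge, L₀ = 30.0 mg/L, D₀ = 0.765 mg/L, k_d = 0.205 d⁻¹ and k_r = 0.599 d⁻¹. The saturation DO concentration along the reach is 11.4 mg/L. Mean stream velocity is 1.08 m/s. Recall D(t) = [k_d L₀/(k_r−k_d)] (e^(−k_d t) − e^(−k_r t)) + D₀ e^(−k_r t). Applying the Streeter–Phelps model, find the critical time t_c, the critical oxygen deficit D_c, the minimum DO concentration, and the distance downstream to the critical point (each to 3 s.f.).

t_c ≈ 2.59 d; D_c ≈ 6.03 mg/L; min DO ≈ 5.37 mg/L; x_c ≈ 242 km

With k_r/k_d = 2.922 and 1 − D₀(k_r−k_d)/(k_d L₀) = 0.9510,
t_c = ln(2.922 × 0.9510) / (0.599 − 0.205) = ln(2.779) / 0.3940 = 1.022/0.3940 = 2.594 d.
D_c = (k_d/k_r) L₀ e^(−k_d t_c) = (0.205/0.599) × 30.0 × e^(−0.205×2.594) = 0.3422 × 30.0 × 0.5876 = 6.033 mg/L.
Minimum DO = C_s − D_c = 11.4 − 6.033 = 5.367 mg/L.
x_c = v t_c = 1.08 m/s × 2.594 d × 86400 s/d = 242000 m ≈ 242 km.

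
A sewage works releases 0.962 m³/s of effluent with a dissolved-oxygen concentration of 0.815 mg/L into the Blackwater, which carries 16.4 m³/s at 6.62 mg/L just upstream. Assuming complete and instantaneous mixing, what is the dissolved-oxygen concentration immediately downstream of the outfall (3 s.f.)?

6.30 mg/L

Flow-weighted mixing: C = (Q_r C_r + Q_w C_w)/(Q_r + Q_w)
= (16.4×6.62 + 0.962×0.815)/(16.4 + 0.962) = 109.4/17.36 = 6.298 mg/L.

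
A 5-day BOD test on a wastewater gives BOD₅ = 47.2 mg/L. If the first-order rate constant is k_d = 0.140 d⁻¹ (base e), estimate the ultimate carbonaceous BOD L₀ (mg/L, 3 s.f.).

BOD₅ = L₀(1 − e^(−5k_d)) ⇒ L₀ = BOD₅ / (1 − e^(−5×0.140))
= 47.2 / (1 − 0.4966) = 47.2 / 0.5034 = 93.76 mg/L.

L₀ ≈ 93.8 mg/L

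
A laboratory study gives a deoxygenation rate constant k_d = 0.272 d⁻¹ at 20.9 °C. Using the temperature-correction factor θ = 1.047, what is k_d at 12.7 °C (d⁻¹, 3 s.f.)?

k_d(T₂) = k_d(T₁) · θ^(T₂−T₁) = 0.272 × 1.047^(12.7−20.9)
= 0.272 × 1.047^-8.20 = 0.272 × 0.6862 = 0.1866 d⁻¹.

k_d ≈ 0.187 d⁻¹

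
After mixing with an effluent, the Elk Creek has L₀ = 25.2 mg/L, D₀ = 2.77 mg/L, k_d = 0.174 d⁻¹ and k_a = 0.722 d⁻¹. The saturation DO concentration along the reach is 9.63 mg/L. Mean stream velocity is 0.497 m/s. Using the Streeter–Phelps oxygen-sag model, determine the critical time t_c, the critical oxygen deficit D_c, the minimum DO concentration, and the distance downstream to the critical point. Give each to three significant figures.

With k_a/k_d = 4.149 and 1 − D₀(k_a−k_d)/(k_d L₀) = 0.6538,
t_c = ln(4.149 × 0.6538) / (0.722 − 0.174) = ln(2.713) / 0.5480 = 0.9980/0.5480 = 1.821 d.
L(t_c) = L₀ e^(−k_d t_c) = 25.2 × 0.7284 = 18.36 mg/L, and at the critical point k_a D_c = k_d L, so D_c = (0.174/0.722) × 18.36 = 4.424 mg/L.
Minimum DO = C_s − D_c = 9.63 − 4.424 = 5.206 mg/L.
x_c = v t_c = 0.497 m/s × 1.821 d × 86400 s/d = 78210 m ≈ 78.2 km.

t_c ≈ 1.82 d; D_c ≈ 4.42 mg/L; min DO ≈ 5.21 mg/L; x_c ≈ 78.2 km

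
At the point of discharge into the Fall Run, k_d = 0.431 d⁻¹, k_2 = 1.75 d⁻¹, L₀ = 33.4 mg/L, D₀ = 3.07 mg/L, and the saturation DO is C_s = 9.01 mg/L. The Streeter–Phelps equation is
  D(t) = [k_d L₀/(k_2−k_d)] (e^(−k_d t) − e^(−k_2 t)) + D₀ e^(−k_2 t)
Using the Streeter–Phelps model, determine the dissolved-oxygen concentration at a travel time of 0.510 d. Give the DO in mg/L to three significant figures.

DO ≈ 3.46 mg/L

k_d L₀/(k_2−k_d) = 0.431×33.4/(1.75−0.431) = 14.40/1.319 = 10.91 mg/L.
e^(−k_d t) = e^(−0.431×0.5100) = 0.8027; e^(−k_2 t) = e^(−1.75×0.5100) = 0.4096.
D = 10.91 × (0.8027 − 0.4096) + 3.07 × 0.4096 = 4.290 + 1.258 = 5.547 mg/L.
DO = C_s − D = 9.01 − 5.547 = 3.463 mg/L.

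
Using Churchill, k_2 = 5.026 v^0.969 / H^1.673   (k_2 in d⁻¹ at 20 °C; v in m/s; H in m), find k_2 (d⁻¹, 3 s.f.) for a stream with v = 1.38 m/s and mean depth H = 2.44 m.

k_2 = 5.026 × 1.38^0.969 / 2.44^1.673 = 5.026 × 1.366 / 4.447 = 1.544 d⁻¹.

k_2 ≈ 1.54 d⁻¹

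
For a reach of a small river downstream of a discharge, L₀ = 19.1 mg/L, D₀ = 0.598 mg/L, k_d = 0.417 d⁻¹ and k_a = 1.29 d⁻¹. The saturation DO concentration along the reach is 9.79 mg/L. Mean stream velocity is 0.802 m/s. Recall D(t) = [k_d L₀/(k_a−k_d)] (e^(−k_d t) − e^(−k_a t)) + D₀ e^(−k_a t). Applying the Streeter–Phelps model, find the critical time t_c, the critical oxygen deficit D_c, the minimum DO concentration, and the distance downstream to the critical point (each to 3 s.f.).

t_c ≈ 1.22 d; D_c ≈ 3.72 mg/L; min DO ≈ 6.07 mg/L; x_c ≈ 84.3 km

At the critical point dD/dt = 0, so k_d L₀ e^(−k_d t) = k_a D. Substituting D(t) from the Streeter–Phelps equation and solving for t gives
t_c = ln[(k_a/k_d)(1 − D₀(k_a−k_d)/(k_d L₀))] / (k_a−k_d).
Here k_a−k_d = 0.8730 d⁻¹ and 1 − D₀(k_a−k_d)/(k_d L₀) = 1 − 0.598×0.8730/(0.417×19.1) = 0.9345, so
t_c = ln(3.094 × 0.9345) / 0.8730 = 1.062 / 0.8730 = 1.216 d.
L(t_c) = L₀ e^(−k_d t_c) = 19.1 × 0.6023 = 11.50 mg/L, and at the critical point k_a D_c = k_d L, so D_c = (0.417/1.29) × 11.50 = 3.719 mg/L.
Minimum DO = C_s − D_c = 9.79 − 3.719 = 6.071 mg/L.
x_c = v t_c = 0.802 m/s × 1.216 d × 86400 s/d = 84260 m ≈ 84.3 km.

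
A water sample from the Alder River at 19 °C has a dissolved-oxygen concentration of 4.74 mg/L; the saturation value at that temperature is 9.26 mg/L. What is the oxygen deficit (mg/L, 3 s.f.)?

D = C_s − C = 9.26 − 4.74 = 4.52 mg/L.

D ≈ 4.52 mg/L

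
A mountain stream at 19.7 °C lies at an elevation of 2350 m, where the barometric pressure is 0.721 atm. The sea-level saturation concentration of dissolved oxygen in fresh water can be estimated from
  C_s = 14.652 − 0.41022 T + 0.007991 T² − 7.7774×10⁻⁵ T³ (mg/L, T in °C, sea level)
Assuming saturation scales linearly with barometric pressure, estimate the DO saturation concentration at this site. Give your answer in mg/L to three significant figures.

At sea level: C_s = 14.652 − 0.41022×19.7 + 0.007991×19.7² − 7.7774×10⁻⁵×19.7³ = 9.077 mg/L.
Pressure correction: C_s' = 9.077 × 0.721 = 6.545 mg/L.

C_s ≈ 6.54 mg/L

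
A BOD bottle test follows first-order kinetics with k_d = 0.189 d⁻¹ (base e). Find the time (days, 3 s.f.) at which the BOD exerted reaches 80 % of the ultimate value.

y/L₀ = 1 − e^(−k_d t) = 0.80 ⇒ e^(−k_d t) = 0.200
t = −ln(0.200) / 0.189 = 1.609 / 0.189 = 8.516 d.

t ≈ 8.52 d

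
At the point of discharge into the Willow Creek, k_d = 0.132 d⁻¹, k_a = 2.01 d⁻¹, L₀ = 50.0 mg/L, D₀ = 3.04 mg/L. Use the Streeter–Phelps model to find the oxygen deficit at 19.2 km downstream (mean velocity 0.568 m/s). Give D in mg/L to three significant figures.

D ≈ 3.12 mg/L

Travel time t = x/v = 19.2 km / (0.568 m/s) = 19200 m / 0.568 m/s = 33800 s = 0.3912 d.
k_d L₀/(k_a−k_d) = 0.132×50.0/(2.01−0.132) = 6.600/1.878 = 3.514 mg/L.
e^(−k_d t) = e^(−0.132×0.3912) = 0.9497; e^(−k_a t) = e^(−2.01×0.3912) = 0.4555.
D = 3.514 × (0.9497 − 0.4555) + 3.04 × 0.4555 = 1.737 + 1.385 = 3.121 mg/L.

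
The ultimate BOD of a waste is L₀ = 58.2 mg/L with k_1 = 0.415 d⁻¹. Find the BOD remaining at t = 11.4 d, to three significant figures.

L ≈ 0.513 mg/L

L_t = L₀ e^(−k_1 t) = 58.2 × e^(−0.415×11.4) = 58.2 × 0.008818 = 0.5132 mg/L.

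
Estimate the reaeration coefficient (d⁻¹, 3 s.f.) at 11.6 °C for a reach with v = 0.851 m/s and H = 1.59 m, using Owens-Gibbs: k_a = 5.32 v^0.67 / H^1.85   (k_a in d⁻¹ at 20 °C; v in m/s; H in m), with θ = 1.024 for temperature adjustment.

k_a ≈ 1.66 d⁻¹

k_a(20) = 5.32 × 0.851^0.67 / 1.59^1.85 = 5.32 × 0.8975 / 2.358 = 2.025 d⁻¹.
k_a(11.6) = 2.025 × 1.024^(11.6−20) = 2.025 × 0.8194 = 1.659 d⁻¹.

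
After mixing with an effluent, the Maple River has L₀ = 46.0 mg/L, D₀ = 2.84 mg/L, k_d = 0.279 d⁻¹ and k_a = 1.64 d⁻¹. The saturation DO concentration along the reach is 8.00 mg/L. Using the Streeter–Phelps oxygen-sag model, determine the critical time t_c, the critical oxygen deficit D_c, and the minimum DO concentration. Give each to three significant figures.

At the critical point dD/dt = 0, so k_d L₀ e^(−k_d t) = k_a D. Substituting D(t) from the Streeter–Phelps equation and solving for t gives
t_c = ln[(k_a/k_d)(1 − D₀(k_a−k_d)/(k_d L₀))] / (k_a−k_d).
Here k_a−k_d = 1.361 d⁻¹ and 1 − D₀(k_a−k_d)/(k_d L₀) = 1 − 2.84×1.361/(0.279×46.0) = 0.6988, so
t_c = ln(5.878 × 0.6988) / 1.361 = 1.413 / 1.361 = 1.038 d.
L(t_c) = L₀ e^(−k_d t_c) = 46.0 × 0.7485 = 34.43 mg/L, and at the critical point k_a D_c = k_d L, so D_c = (0.279/1.64) × 34.43 = 5.858 mg/L.
Minimum DO = C_s − D_c = 8.00 − 5.858 = 2.142 mg/L.

t_c ≈ 1.04 d; D_c ≈ 5.86 mg/L; min DO ≈ 2.14 mg/L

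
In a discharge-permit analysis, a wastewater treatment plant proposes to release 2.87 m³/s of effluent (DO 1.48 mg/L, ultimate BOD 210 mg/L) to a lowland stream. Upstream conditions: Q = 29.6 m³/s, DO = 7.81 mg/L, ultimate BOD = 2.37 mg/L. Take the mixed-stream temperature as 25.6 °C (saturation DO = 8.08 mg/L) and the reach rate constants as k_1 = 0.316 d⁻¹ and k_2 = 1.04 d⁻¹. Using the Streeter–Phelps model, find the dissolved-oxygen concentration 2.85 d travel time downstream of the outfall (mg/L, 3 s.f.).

Mixed DO = (29.6×7.81 + 2.87×1.48)/(29.6+2.87) = 235.4/32.47 = 7.250 mg/L.
Mixed L₀ = (29.6×2.37 + 2.87×210)/(32.47) = 672.9/32.47 = 20.72 mg/L.
Initial deficit D₀ = C_s − DO₀ = 8.08 − 7.250 = 0.8295 mg/L.
D(2.85) = [0.316×20.72/(1.04−0.316)](e^(−0.316×2.85) − e^(−1.04×2.85)) + 0.8295 e^(−1.04×2.85)
= 9.045 × (0.4063 − 0.05161) + 0.8295 × 0.05161 = 3.251 mg/L.
DO = 8.08 − 3.251 = 4.829 mg/L.

DO ≈ 4.83 mg/L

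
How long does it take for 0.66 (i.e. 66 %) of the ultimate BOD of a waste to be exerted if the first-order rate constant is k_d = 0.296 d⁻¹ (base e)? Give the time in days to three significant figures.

y/L₀ = 1 − e^(−k_d t) = 0.66 ⇒ e^(−k_d t) = 0.340
t = −ln(0.340) / 0.296 = 1.079 / 0.296 = 3.645 d.

t ≈ 3.64 d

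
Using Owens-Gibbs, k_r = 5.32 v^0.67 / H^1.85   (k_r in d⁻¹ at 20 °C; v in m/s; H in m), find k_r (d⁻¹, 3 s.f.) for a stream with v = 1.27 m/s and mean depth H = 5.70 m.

k_r = 5.32 × 1.27^0.67 / 5.70^1.85 = 5.32 × 1.174 / 25.02 = 0.2495 d⁻¹.

k_r ≈ 0.250 d⁻¹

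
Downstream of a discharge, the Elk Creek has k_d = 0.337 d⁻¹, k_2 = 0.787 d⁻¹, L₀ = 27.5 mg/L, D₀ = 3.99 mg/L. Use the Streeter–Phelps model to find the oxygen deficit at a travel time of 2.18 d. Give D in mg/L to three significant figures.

D ≈ 6.89 mg/L

k_d L₀/(k_2−k_d) = 0.337×27.5/(0.787−0.337) = 9.268/0.4500 = 20.59 mg/L.
e^(−k_d t) = e^(−0.337×2.180) = 0.4797; e^(−k_2 t) = e^(−0.787×2.180) = 0.1798.
D = 20.59 × (0.4797 − 0.1798) + 3.99 × 0.1798 = 6.175 + 0.7176 = 6.892 mg/L.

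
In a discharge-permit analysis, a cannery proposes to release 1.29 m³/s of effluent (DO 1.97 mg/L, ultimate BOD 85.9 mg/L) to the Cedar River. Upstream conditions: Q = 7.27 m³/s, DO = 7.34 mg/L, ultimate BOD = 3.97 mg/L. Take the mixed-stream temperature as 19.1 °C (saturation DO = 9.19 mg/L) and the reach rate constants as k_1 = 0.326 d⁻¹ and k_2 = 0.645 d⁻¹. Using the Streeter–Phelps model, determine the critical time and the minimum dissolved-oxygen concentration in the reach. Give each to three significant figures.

Mixed DO = (7.27×7.34 + 1.29×1.97)/(7.27+1.29) = 55.90/8.560 = 6.531 mg/L.
Mixed L₀ = (7.27×3.97 + 1.29×85.9)/(8.560) = 139.7/8.560 = 16.32 mg/L.
Initial deficit D₀ = C_s − DO₀ = 9.19 − 6.531 = 2.659 mg/L.
t_c = (1/0.3190) ln[(0.645/0.326)(1 − 2.659×0.3190/(0.326×16.32))] = 3.135 × ln(1.663) = 1.594 d.
D_c = (0.326/0.645) × 16.32 × e^(−0.326×1.594) = 0.5054 × 16.32 × 0.5946 = 4.904 mg/L.
Minimum DO = 9.19 − 4.904 = 4.286 mg/L.

t_c ≈ 1.59 d; minimum DO ≈ 4.29 mg/L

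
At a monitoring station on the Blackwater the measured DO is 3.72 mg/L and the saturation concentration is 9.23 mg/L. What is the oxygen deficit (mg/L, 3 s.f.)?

D ≈ 5.51 mg/L

D = C_s − C = 9.23 − 3.72 = 5.51 mg/L.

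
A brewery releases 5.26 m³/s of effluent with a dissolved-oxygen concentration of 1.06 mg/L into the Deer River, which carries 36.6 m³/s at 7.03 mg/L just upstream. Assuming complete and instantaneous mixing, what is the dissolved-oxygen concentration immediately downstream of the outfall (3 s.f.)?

Flow-weighted mixing: C = (Q_r C_r + Q_w C_w)/(Q_r + Q_w)
= (36.6×7.03 + 5.26×1.06)/(36.6 + 5.26) = 262.9/41.86 = 6.280 mg/L.

6.28 mg/L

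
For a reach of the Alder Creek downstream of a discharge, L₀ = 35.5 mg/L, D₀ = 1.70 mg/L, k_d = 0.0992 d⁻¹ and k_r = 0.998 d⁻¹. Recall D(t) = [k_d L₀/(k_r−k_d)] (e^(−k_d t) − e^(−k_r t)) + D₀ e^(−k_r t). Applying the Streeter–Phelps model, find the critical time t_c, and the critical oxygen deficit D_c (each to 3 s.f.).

At the critical point dD/dt = 0, so k_d L₀ e^(−k_d t) = k_r D. Substituting D(t) from the Streeter–Phelps equation and solving for t gives
t_c = ln[(k_r/k_d)(1 − D₀(k_r−k_d)/(k_d L₀))] / (k_r−k_d).
Here k_r−k_d = 0.8988 d⁻¹ and 1 − D₀(k_r−k_d)/(k_d L₀) = 1 − 1.70×0.8988/(0.0992×35.5) = 0.5661, so
t_c = ln(10.06 × 0.5661) / 0.8988 = 1.740 / 0.8988 = 1.936 d.
L(t_c) = L₀ e^(−k_d t_c) = 35.5 × 0.8253 = 29.30 mg/L, and at the critical point k_r D_c = k_d L, so D_c = (0.0992/0.998) × 29.30 = 2.912 mg/L.

t_c ≈ 1.94 d; D_c ≈ 2.91 mg/L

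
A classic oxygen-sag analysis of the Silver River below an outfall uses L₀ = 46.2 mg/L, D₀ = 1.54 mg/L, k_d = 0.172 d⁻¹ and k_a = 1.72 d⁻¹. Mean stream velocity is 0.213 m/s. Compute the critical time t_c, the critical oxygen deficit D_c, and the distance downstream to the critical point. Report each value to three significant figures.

t_c ≈ 1.26 d; D_c ≈ 3.72 mg/L; x_c ≈ 23.1 km

At the critical point dD/dt = 0, so k_d L₀ e^(−k_d t) = k_a D. Substituting D(t) from the Streeter–Phelps equation and solving for t gives
t_c = ln[(k_a/k_d)(1 − D₀(k_a−k_d)/(k_d L₀))] / (k_a−k_d).
Here k_a−k_d = 1.548 d⁻¹ and 1 − D₀(k_a−k_d)/(k_d L₀) = 1 − 1.54×1.548/(0.172×46.2) = 0.7000, so
t_c = ln(10.00 × 0.7000) / 1.548 = 1.946 / 1.548 = 1.257 d.
L(t_c) = L₀ e^(−k_d t_c) = 46.2 × 0.8056 = 37.22 mg/L, and at the critical point k_a D_c = k_d L, so D_c = (0.172/1.72) × 37.22 = 3.722 mg/L.
x_c = v t_c = 0.213 m/s × 1.257 d × 86400 s/d = 23130 m ≈ 23.1 km.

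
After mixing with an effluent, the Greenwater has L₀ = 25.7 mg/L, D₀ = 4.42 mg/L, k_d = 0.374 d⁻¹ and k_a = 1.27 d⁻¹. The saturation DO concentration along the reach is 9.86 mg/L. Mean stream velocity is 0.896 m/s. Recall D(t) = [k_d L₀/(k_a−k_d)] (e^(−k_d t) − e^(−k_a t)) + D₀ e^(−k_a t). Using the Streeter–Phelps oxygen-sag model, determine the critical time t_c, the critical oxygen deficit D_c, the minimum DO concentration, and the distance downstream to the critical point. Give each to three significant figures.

t_c ≈ 0.772 d; D_c ≈ 5.67 mg/L; min DO ≈ 4.19 mg/L; x_c ≈ 59.7 km

t_c = [1/(k_a−k_d)] ln[(k_a/k_d)(1 − D₀(k_a−k_d)/(k_d L₀))]
= [1/(1.27−0.374)] ln[(1.27/0.374)(1 − 4.42×0.8960/(0.374×25.7))]
= (1/0.8960) ln[3.396 × 0.5880] = 1.116 × ln(1.997) = 1.116 × 0.6914 = 0.7717 d.
L(t_c) = L₀ e^(−k_d t_c) = 25.7 × 0.7493 = 19.26 mg/L, and at the critical point k_a D_c = k_d L, so D_c = (0.374/1.27) × 19.26 = 5.671 mg/L.
Minimum DO = C_s − D_c = 9.86 − 5.671 = 4.189 mg/L.
x_c = v t_c = 0.896 m/s × 0.7717 d × 86400 s/d = 59740 m ≈ 59.7 km.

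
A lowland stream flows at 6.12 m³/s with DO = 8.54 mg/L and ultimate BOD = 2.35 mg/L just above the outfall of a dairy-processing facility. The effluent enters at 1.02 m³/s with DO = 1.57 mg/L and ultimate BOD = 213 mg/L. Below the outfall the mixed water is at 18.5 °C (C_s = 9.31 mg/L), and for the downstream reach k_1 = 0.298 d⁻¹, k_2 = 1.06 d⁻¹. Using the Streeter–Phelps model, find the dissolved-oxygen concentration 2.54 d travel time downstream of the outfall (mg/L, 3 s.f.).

Mixed DO = (6.12×8.54 + 1.02×1.57)/(6.12+1.02) = 53.87/7.140 = 7.544 mg/L.
Mixed L₀ = (6.12×2.35 + 1.02×213)/(7.140) = 231.6/7.140 = 32.44 mg/L.
Initial deficit D₀ = C_s − DO₀ = 9.31 − 7.544 = 1.766 mg/L.
D(2.54) = [0.298×32.44/(1.06−0.298)](e^(−0.298×2.54) − e^(−1.06×2.54)) + 1.766 e^(−1.06×2.54)
= 12.69 × (0.4691 − 0.06772) + 1.766 × 0.06772 = 5.212 mg/L.
DO = 9.31 − 5.212 = 4.098 mg/L.

DO ≈ 4.10 mg/L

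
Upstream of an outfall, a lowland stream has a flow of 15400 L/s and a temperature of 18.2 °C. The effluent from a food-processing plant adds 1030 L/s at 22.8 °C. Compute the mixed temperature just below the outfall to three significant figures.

Flow-weighted mixing: C = (Q_r C_r + Q_w C_w)/(Q_r + Q_w)
= (15400×18.2 + 1030×22.8)/(15400 + 1030) = 303800/16430 = 18.49 °C.

18.5 °C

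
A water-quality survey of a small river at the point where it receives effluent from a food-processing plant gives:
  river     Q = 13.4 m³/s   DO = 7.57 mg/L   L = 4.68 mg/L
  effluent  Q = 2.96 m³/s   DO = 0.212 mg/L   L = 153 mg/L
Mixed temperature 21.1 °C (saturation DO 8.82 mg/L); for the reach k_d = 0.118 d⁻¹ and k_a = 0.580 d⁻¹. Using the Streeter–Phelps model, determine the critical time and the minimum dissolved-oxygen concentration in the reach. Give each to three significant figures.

Mixed DO = (13.4×7.57 + 2.96×0.212)/(13.4+2.96) = 102.1/16.36 = 6.239 mg/L.
Mixed L₀ = (13.4×4.68 + 2.96×153)/(16.36) = 515.6/16.36 = 31.52 mg/L.
Initial deficit D₀ = C_s − DO₀ = 8.82 − 6.239 = 2.581 mg/L.
t_c = (1/0.4620) ln[(0.580/0.118)(1 − 2.581×0.4620/(0.118×31.52))] = 2.165 × ln(3.339) = 2.610 d.
D_c = (0.118/0.580) × 31.52 × e^(−0.118×2.610) = 0.2034 × 31.52 × 0.7350 = 4.712 mg/L.
Minimum DO = 8.82 − 4.712 = 4.108 mg/L.

t_c ≈ 2.61 d; minimum DO ≈ 4.11 mg/L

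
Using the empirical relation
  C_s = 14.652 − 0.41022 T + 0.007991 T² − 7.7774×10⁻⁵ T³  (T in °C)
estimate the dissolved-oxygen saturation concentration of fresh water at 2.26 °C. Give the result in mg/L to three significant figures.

C_s ≈ 13.8 mg/L

C_s = 14.652 − 0.41022×2.26 + 0.007991×2.26² − 7.7774×10⁻⁵×2.26³ = 13.76 mg/L.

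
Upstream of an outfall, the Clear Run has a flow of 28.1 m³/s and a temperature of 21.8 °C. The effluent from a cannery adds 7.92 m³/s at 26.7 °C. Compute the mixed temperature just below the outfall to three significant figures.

22.9 °C

Flow-weighted mixing: C = (Q_r C_r + Q_w C_w)/(Q_r + Q_w)
= (28.1×21.8 + 7.92×26.7)/(28.1 + 7.92) = 824.0/36.02 = 22.88 °C.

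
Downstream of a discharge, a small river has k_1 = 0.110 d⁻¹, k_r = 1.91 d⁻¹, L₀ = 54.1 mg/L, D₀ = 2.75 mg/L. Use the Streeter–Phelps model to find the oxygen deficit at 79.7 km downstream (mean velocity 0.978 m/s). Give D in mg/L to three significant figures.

Travel time t = x/v = 79.7 km / (0.978 m/s) = 79700 m / 0.978 m/s = 81490 s = 0.9432 d.
k_1 L₀/(k_r−k_1) = 0.110×54.1/(1.91−0.110) = 5.951/1.800 = 3.306 mg/L.
e^(−k_1 t) = e^(−0.110×0.9432) = 0.9014; e^(−k_r t) = e^(−1.91×0.9432) = 0.1650.
D = 3.306 × (0.9014 − 0.1650) + 2.75 × 0.1650 = 2.435 + 0.4539 = 2.889 mg/L.

D ≈ 2.89 mg/L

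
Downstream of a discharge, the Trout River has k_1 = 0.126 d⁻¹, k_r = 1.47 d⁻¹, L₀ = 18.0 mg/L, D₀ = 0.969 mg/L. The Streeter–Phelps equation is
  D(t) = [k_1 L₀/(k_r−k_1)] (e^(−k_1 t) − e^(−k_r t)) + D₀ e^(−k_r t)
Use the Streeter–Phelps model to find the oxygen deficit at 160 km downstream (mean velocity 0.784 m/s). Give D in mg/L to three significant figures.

Travel time t = x/v = 160 km / (0.784 m/s) = 160000 m / 0.784 m/s = 204100 s = 2.362 d.
k_1 L₀/(k_r−k_1) = 0.126×18.0/(1.47−0.126) = 2.268/1.344 = 1.688 mg/L.
e^(−k_1 t) = e^(−0.126×2.362) = 0.7426; e^(−k_r t) = e^(−1.47×2.362) = 0.03105.
D = 1.688 × (0.7426 − 0.03105) + 0.969 × 0.03105 = 1.201 + 0.03009 = 1.231 mg/L.

D ≈ 1.23 mg/L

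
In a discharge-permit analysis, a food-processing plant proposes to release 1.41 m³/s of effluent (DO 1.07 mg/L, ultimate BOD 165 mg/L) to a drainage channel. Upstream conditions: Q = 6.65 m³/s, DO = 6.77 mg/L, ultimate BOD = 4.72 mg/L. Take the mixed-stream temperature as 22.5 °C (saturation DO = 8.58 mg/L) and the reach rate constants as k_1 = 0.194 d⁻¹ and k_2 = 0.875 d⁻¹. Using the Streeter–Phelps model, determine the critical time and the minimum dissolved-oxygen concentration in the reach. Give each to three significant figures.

Mixed DO = (6.65×6.77 + 1.41×1.07)/(6.65+1.41) = 46.53/8.060 = 5.773 mg/L.
Mixed L₀ = (6.65×4.72 + 1.41×165)/(8.060) = 264.0/8.060 = 32.76 mg/L.
Initial deficit D₀ = C_s − DO₀ = 8.58 − 5.773 = 2.807 mg/L.
t_c = (1/0.6810) ln[(0.875/0.194)(1 − 2.807×0.6810/(0.194×32.76))] = 1.468 × ln(3.154) = 1.687 d.
D_c = (0.194/0.875) × 32.76 × e^(−0.194×1.687) = 0.2217 × 32.76 × 0.7209 = 5.236 mg/L.
Minimum DO = 8.58 − 5.236 = 3.344 mg/L.

t_c ≈ 1.69 d; minimum DO ≈ 3.34 mg/L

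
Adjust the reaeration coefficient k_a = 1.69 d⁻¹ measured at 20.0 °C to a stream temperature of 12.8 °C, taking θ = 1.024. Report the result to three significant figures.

k_a ≈ 1.42 d⁻¹

k_a(T₂) = k_a(T₁) · θ^(T₂−T₁) = 1.69 × 1.024^(12.8−20.0)
= 1.69 × 1.024^-7.20 = 1.69 × 0.8430 = 1.425 d⁻¹.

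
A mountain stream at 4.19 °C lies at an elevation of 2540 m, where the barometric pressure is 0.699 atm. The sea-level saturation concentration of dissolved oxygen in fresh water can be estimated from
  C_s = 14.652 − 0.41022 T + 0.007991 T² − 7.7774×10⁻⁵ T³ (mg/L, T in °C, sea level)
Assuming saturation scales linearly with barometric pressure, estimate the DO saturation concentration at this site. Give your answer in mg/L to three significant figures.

At sea level: C_s = 14.652 − 0.41022×4.19 + 0.007991×4.19² − 7.7774×10⁻⁵×4.19³ = 13.07 mg/L.
Pressure correction: C_s' = 13.07 × 0.699 = 9.134 mg/L.

C_s ≈ 9.13 mg/L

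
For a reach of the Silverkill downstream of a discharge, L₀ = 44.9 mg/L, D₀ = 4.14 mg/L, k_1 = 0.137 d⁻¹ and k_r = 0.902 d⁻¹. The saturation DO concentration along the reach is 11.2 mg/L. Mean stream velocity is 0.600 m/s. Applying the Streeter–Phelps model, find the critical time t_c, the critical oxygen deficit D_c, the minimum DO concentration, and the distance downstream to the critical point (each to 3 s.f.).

t_c ≈ 1.52 d; D_c ≈ 5.54 mg/L; min DO ≈ 5.66 mg/L; x_c ≈ 78.7 km

With k_r/k_1 = 6.584 and 1 − D₀(k_r−k_1)/(k_1 L₀) = 0.4851,
t_c = ln(6.584 × 0.4851) / (0.902 − 0.137) = ln(3.194) / 0.7650 = 1.161/0.7650 = 1.518 d.
L(t_c) = L₀ e^(−k_1 t_c) = 44.9 × 0.8122 = 36.47 mg/L, and at the critical point k_r D_c = k_1 L, so D_c = (0.137/0.902) × 36.47 = 5.539 mg/L.
Minimum DO = C_s − D_c = 11.2 − 5.539 = 5.661 mg/L.
x_c = v t_c = 0.600 m/s × 1.518 d × 86400 s/d = 78700 m ≈ 78.7 km.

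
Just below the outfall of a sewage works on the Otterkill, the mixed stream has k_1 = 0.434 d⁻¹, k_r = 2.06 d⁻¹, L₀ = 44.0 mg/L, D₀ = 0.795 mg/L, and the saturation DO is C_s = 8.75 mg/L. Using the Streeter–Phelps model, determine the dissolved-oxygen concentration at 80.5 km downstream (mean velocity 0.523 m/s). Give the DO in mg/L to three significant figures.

DO ≈ 3.61 mg/L

Travel time t = x/v = 80.5 km / (0.523 m/s) = 80500 m / 0.523 m/s = 153900 s = 1.781 d.
k_1 L₀/(k_r−k_1) = 0.434×44.0/(2.06−0.434) = 19.10/1.626 = 11.74 mg/L.
e^(−k_1 t) = e^(−0.434×1.781) = 0.4616; e^(−k_r t) = e^(−2.06×1.781) = 0.02548.
D = 11.74 × (0.4616 − 0.02548) + 0.795 × 0.02548 = 5.121 + 0.02026 = 5.142 mg/L.
DO = C_s − D = 8.75 − 5.142 = 3.608 mg/L.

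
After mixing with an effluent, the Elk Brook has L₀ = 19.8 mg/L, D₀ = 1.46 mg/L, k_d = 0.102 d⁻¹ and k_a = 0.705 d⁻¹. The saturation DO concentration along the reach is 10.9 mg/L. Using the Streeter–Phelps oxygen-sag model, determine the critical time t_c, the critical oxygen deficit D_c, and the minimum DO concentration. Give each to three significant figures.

t_c = [1/(k_a−k_d)] ln[(k_a/k_d)(1 − D₀(k_a−k_d)/(k_d L₀))]
= [1/(0.705−0.102)] ln[(0.705/0.102)(1 − 1.46×0.6030/(0.102×19.8))]
= (1/0.6030) ln[6.912 × 0.5641] = 1.658 × ln(3.899) = 1.658 × 1.361 = 2.256 d.
D_c = (k_d/k_a) L₀ e^(−k_d t_c) = (0.102/0.705) × 19.8 × e^(−0.102×2.256) = 0.1447 × 19.8 × 0.7944 = 2.276 mg/L.
Minimum DO = C_s − D_c = 10.9 − 2.276 = 8.624 mg/L.

t_c ≈ 2.26 d; D_c ≈ 2.28 mg/L; min DO ≈ 8.62 mg/L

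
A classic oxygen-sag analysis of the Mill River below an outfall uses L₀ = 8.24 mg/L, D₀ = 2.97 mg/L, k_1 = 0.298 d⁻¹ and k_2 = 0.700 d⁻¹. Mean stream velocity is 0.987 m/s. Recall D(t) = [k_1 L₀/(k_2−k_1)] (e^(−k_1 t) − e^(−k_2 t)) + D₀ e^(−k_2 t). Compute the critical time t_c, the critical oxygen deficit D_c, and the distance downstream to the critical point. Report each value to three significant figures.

t_c ≈ 0.468 d; D_c ≈ 3.05 mg/L; x_c ≈ 39.9 km

With k_2/k_1 = 2.349 and 1 − D₀(k_2−k_1)/(k_1 L₀) = 0.5138,
t_c = ln(2.349 × 0.5138) / (0.700 − 0.298) = ln(1.207) / 0.4020 = 0.1880/0.4020 = 0.4677 d.
L(t_c) = L₀ e^(−k_1 t_c) = 8.24 × 0.8699 = 7.168 mg/L, and at the critical point k_2 D_c = k_1 L, so D_c = (0.298/0.700) × 7.168 = 3.052 mg/L.
x_c = v t_c = 0.987 m/s × 0.4677 d × 86400 s/d = 39880 m ≈ 39.9 km.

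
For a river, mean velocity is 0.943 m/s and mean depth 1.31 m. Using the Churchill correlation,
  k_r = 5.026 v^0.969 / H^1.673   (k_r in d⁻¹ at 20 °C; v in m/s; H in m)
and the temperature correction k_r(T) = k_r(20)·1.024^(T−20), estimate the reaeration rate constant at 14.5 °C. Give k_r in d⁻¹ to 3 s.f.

k_r ≈ 2.65 d⁻¹

k_r(20) = 5.026 × 0.943^0.969 / 1.31^1.673 = 5.026 × 0.9447 / 1.571 = 3.022 d⁻¹.
k_r(14.5) = 3.022 × 1.024^(14.5−20) = 3.022 × 0.8777 = 2.653 d⁻¹.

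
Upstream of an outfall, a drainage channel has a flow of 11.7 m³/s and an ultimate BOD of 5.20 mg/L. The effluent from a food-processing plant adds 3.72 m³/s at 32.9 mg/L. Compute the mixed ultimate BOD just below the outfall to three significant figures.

11.9 mg/L

Flow-weighted mixing: C = (Q_r C_r + Q_w C_w)/(Q_r + Q_w)
= (11.7×5.20 + 3.72×32.9)/(11.7 + 3.72) = 183.2/15.42 = 11.88 mg/L.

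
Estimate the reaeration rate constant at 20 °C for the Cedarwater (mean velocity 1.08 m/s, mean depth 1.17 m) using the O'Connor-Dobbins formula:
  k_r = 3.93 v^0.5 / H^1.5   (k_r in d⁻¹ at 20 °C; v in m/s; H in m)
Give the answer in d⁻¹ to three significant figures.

k_r ≈ 3.23 d⁻¹

k_r = 3.93 × 1.08^0.5 / 1.17^1.5 = 3.93 × 1.039 / 1.266 = 3.227 d⁻¹.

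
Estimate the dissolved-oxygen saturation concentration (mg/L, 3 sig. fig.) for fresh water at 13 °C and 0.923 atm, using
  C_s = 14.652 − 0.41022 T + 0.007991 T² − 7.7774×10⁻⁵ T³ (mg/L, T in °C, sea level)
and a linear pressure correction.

At sea level: C_s = 14.652 − 0.41022×13 + 0.007991×13² − 7.7774×10⁻⁵×13³ = 10.50 mg/L.
Pressure correction: C_s' = 10.50 × 0.923 = 9.690 mg/L.

C_s ≈ 9.69 mg/L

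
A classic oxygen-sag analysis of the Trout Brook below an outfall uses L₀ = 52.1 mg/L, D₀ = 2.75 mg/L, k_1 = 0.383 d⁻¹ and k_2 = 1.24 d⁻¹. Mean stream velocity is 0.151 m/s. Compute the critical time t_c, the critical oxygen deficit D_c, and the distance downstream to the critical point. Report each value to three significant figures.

t_c ≈ 1.22 d; D_c ≈ 10.1 mg/L; x_c ≈ 16.0 km

t_c = [1/(k_2−k_1)] ln[(k_2/k_1)(1 − D₀(k_2−k_1)/(k_1 L₀))]
= [1/(1.24−0.383)] ln[(1.24/0.383)(1 − 2.75×0.8570/(0.383×52.1))]
= (1/0.8570) ln[3.238 × 0.8819] = 1.167 × ln(2.855) = 1.167 × 1.049 = 1.224 d.
L(t_c) = L₀ e^(−k_1 t_c) = 52.1 × 0.6257 = 32.60 mg/L, and at the critical point k_2 D_c = k_1 L, so D_c = (0.383/1.24) × 32.60 = 10.07 mg/L.
x_c = v t_c = 0.151 m/s × 1.224 d × 86400 s/d = 15970 m ≈ 16.0 km.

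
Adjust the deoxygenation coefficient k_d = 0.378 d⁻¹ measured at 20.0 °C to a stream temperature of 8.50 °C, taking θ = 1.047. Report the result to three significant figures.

k_d ≈ 0.223 d⁻¹

k_d(T₂) = k_d(T₁) · θ^(T₂−T₁) = 0.378 × 1.047^(8.50−20.0)
= 0.378 × 1.047^-11.5 = 0.378 × 0.5897 = 0.2229 d⁻¹.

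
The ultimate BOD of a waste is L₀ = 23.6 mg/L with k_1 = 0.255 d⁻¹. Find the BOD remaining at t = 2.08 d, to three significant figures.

L ≈ 13.9 mg/L

L_t = L₀ e^(−k_1 t) = 23.6 × e^(−0.255×2.08) = 23.6 × 0.5884 = 13.89 mg/L.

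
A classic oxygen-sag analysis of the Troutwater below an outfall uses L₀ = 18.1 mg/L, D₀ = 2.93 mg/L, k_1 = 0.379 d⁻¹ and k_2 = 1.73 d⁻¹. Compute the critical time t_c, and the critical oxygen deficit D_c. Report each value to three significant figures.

t_c ≈ 0.487 d; D_c ≈ 3.30 mg/L

At the critical point dD/dt = 0, so k_1 L₀ e^(−k_1 t) = k_2 D. Substituting D(t) from the Streeter–Phelps equation and solving for t gives
t_c = ln[(k_2/k_1)(1 − D₀(k_2−k_1)/(k_1 L₀))] / (k_2−k_1).
Here k_2−k_1 = 1.351 d⁻¹ and 1 − D₀(k_2−k_1)/(k_1 L₀) = 1 − 2.93×1.351/(0.379×18.1) = 0.4230, so
t_c = ln(4.565 × 0.4230) / 1.351 = 0.6579 / 1.351 = 0.4869 d.
D_c = (k_1/k_2) L₀ e^(−k_1 t_c) = (0.379/1.73) × 18.1 × e^(−0.379×0.4869) = 0.2191 × 18.1 × 0.8315 = 3.297 mg/L.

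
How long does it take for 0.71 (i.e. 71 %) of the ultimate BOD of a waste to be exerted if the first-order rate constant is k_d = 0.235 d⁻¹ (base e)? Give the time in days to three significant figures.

t ≈ 5.27 d

y/L₀ = 1 − e^(−k_d t) = 0.71 ⇒ e^(−k_d t) = 0.290
t = −ln(0.290) / 0.235 = 1.238 / 0.235 = 5.268 d.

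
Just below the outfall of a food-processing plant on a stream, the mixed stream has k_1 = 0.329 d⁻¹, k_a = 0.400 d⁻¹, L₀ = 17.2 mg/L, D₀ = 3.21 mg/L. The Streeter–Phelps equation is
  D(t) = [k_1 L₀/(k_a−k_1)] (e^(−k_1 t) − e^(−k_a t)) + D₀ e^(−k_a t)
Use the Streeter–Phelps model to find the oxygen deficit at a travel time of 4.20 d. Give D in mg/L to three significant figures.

D ≈ 5.76 mg/L

k_1 L₀/(k_a−k_1) = 0.329×17.2/(0.400−0.329) = 5.659/0.07100 = 79.70 mg/L.
e^(−k_1 t) = e^(−0.329×4.200) = 0.2511; e^(−k_a t) = e^(−0.400×4.200) = 0.1864.
D = 79.70 × (0.2511 − 0.1864) + 3.21 × 0.1864 = 5.161 + 0.5983 = 5.759 mg/L.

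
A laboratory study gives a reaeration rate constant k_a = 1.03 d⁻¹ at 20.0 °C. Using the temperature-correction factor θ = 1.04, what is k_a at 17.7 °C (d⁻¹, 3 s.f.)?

k_a ≈ 0.941 d⁻¹

k_a(T₂) = k_a(T₁) · θ^(T₂−T₁) = 1.03 × 1.04^(17.7−20.0)
= 1.03 × 1.04^-2.30 = 1.03 × 0.9137 = 0.9412 d⁻¹.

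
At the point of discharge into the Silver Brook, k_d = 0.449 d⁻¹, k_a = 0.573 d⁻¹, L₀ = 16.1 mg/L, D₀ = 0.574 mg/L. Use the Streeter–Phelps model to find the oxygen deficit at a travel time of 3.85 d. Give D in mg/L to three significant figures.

D ≈ 3.99 mg/L

k_d L₀/(k_a−k_d) = 0.449×16.1/(0.573−0.449) = 7.229/0.1240 = 58.30 mg/L.
e^(−k_d t) = e^(−0.449×3.850) = 0.1775; e^(−k_a t) = e^(−0.573×3.850) = 0.1101.
D = 58.30 × (0.1775 − 0.1101) + 0.574 × 0.1101 = 3.929 + 0.06322 = 3.992 mg/L.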